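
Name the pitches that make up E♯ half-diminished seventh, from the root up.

E# G# B D#

Root E#, quality half-diminished seventh:
Root: E#
Minor 3rd (3rd): G#
Diminished 5th (5th): B
Minor 7th (7th): D#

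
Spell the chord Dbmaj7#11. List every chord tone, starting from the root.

Db  F  Ab  C  G

Dbmaj7#11 is a major seventh sharp eleven built on Db.
root → Db
3rd (major 3rd) → F
5th (perfect 5th) → Ab
7th (major 7th) → C
11th (augmented 11th) → G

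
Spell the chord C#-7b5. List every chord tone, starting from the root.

Root C♯, quality half-diminished seventh:
C♯ — root
E — minor 3rd
G — diminished 5th
B — minor 7th

C♯, E, G, B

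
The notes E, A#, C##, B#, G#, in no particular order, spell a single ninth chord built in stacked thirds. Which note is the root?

A#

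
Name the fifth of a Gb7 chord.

Gb7 is built on G♭; its 5th is a perfect 5th above the root.
A fifth above G uses the letter D, and the perfect 5th above G♭ is D♭.

D♭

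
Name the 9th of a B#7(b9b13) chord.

Root of B#7(b9b13) = B#. The 9th is a minor 9th: B# up a minor 9th → C#.

C#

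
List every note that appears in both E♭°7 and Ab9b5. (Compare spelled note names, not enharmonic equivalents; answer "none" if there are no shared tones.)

Gb

E♭°7 = Eb, Gb, Bbb, Dbb.
Ab9b5 = Ab, C, Ebb, Gb, Bb.
Shared: Gb.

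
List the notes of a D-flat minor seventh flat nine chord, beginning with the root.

D-flat minor seventh flat nine: minor seventh flat nine on Db.
root → Db
3rd (minor 3rd) → Fb
5th (perfect 5th) → Ab
7th (minor 7th) → Cb
9th (minor 9th) → Ebb

Db  Fb  Ab  Cb  Ebb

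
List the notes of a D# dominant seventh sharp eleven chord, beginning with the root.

D-sharp, F-double-sharp, A-sharp, C-sharp, G-double-sharp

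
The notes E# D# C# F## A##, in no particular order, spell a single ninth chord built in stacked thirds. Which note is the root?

D#

Stacking in thirds gives D# – F## – A## – C# – E#, so D# is the root — D# dominant ninth sharp five.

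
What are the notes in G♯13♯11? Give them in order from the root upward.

Root G#, quality dominant thirteenth sharp eleven:
Root: G#
Major 3rd (3rd): B#
Perfect 5th (5th): D#
Minor 7th (7th): F#
Major 9th (9th): A#
Augmented 11th (11th): C##
Major 13th (13th): E#

G#  B#  D#  F#  A#  C##  E#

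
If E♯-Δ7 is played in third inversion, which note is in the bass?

D##

E♯-Δ7 = E#–G#–B#–D##. Third inversion → seventh in the bass = D##.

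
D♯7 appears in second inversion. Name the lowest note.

D♯7 in root position is D#–F##–A#–C#.
Second inversion places the fifth in the bass, which is A#.

A#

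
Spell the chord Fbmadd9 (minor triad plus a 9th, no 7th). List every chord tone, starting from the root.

F♭ A𝄫 C♭ G♭

Fbmadd9 is a minor added-ninth built on F♭.
root → F♭
3rd (minor 3rd) → A𝄫
5th (perfect 5th) → C♭
9th (major 9th) → G♭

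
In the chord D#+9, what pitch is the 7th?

C#

D#+9 is built on D#; its 7th is a minor 7th above the root.
A seventh above D uses the letter C, and the minor 7th above D# is C#.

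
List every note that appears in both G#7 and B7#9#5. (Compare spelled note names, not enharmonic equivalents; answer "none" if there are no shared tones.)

D#

G#7 = G#, B#, D#, F#.
B7#9#5 = B, D#, F##, A, C##.
Shared: D#.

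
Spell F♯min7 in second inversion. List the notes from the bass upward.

C♯  E  F♯  A

F♯min7 = F♯–A–C♯–E; second inversion → fifth (C♯) lowest.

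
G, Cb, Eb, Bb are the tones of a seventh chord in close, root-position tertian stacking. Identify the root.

Arranged so that each adjacent pair is a third by letter name: Cb – Eb – G – Bb.
The bottom of that stack, Cb, is the root (this is Cb augmented major seventh).

Cb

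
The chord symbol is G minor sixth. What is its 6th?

E

G minor sixth is built on G; its 6th is a major 6th above the root.
A sixth above G uses the letter E, and the major 6th above G is E.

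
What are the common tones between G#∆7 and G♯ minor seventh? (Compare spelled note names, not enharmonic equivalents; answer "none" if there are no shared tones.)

G#∆7 = G♯, B♯, D♯, F𝄪.
G♯ minor seventh = G♯, B, D♯, F♯.
Shared: G♯, D♯.

G♯ D♯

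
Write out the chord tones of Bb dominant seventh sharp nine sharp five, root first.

Bb dominant seventh sharp nine sharp five is a dominant seventh sharp nine sharp five built on B-flat.
B-flat — root
D — major 3rd
F-sharp — augmented 5th
A-flat — minor 7th
C-sharp — augmented 9th

B-flat, D, F-sharp, A-flat, C-sharp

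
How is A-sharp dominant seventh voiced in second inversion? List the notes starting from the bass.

E-sharp, G-sharp, A-sharp, C-double-sharp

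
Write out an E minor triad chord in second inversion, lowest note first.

B E G

In root position, E minor triad is E–G–B.
Second inversion puts the fifth (B) in the bass.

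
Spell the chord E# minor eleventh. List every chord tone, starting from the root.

E#, G#, B#, D#, F##, A#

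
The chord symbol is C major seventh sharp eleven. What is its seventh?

B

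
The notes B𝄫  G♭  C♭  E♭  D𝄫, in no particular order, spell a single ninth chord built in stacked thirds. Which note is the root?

Stacking in thirds gives C♭ – E♭ – G♭ – B𝄫 – D𝄫, so C♭ is the root — C♭ dominant seventh flat nine.

C♭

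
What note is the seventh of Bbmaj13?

A

Bbmaj13 is built on Bb; its 7th is a major 7th above the root.
A seventh above B uses the letter A, and the major 7th above Bb is A.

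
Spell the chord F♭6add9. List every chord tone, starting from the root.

Fb, Ab, Cb, Db, Gb

Root Fb, quality six-nine:
- root: Fb
- major 3rd: Ab
- perfect 5th: Cb
- major 6th: Db
- major 9th: Gb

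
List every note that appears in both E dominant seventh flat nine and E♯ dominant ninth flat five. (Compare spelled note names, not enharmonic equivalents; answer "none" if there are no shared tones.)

E dominant seventh flat nine: E G-sharp B D F
E♯ dominant ninth flat five: E-sharp G-double-sharp B D-sharp F-double-sharp
Common to both → B.

B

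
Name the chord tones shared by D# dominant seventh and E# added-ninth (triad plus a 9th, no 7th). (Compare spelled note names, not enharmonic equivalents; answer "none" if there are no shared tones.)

D# dominant seventh = D-sharp, F-double-sharp, A-sharp, C-sharp.
E# added-ninth = E-sharp, G-double-sharp, B-sharp, F-double-sharp.
Shared: F-double-sharp.

F-double-sharp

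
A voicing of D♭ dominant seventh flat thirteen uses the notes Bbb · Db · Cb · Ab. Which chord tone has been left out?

F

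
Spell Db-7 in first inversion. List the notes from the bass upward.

Db-7 = Db–Fb–Ab–Cb; first inversion → third (Fb) lowest.

Fb – Ab – Cb – Db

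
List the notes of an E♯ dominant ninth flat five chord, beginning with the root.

E-sharp G-double-sharp B D-sharp F-double-sharp

E♯ dominant ninth flat five is a dominant ninth flat five built on E-sharp.
- root: E-sharp
- major 3rd: G-double-sharp
- diminished 5th: B
- minor 7th: D-sharp
- major 9th: F-double-sharp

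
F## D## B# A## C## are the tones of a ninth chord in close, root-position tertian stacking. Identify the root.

B#

Arranged so that each adjacent pair is a third by letter name: B# – D## – F## – A## – C##.
The bottom of that stack, B#, is the root (this is B# major ninth).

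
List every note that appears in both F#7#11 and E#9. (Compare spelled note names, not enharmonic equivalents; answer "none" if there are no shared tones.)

B#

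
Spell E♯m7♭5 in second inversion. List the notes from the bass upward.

B, D♯, E♯, G♯

E♯m7♭5 = E♯–G♯–B–D♯; second inversion → fifth (B) lowest.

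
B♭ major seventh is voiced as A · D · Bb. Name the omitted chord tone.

B♭ major seventh = Bb, D, F, A. The voicing lacks the 5th (perfect 5th), F.

F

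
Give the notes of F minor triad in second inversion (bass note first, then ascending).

C, F, Ab

F minor triad = F–Ab–C; second inversion → fifth (C) lowest.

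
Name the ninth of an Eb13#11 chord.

F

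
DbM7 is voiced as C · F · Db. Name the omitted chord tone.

Ab

DbM7 = Db, F, Ab, C. The voicing lacks the 5th (perfect 5th), Ab.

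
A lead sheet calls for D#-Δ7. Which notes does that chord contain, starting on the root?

D#-Δ7: minor-major seventh on D#.
- root: D#
- minor 3rd: F#
- perfect 5th: A#
- major 7th: C##

D# – F# – A# – C##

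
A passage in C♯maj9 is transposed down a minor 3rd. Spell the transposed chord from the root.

A#  C##  E#  G##  B#

A minor 3rd down from C# is A#, so the new chord is A# major ninth.
A# — root
C## — major 3rd
E# — perfect 5th
G## — major 7th
B# — major 9th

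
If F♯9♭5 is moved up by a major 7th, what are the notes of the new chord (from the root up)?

A major 7th up from F# is E#, so the new chord is E# dominant ninth flat five.
root → E#
3rd (major 3rd) → G##
5th (diminished 5th) → B
7th (minor 7th) → D#
9th (major 9th) → F##

E# G## B D# F##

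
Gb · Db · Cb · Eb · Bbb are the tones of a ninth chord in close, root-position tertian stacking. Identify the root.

Stacking in thirds gives Cb – Eb – Gb – Bbb – Db, so Cb is the root — Cb dominant ninth.

Cb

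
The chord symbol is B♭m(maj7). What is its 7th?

A

B♭m(maj7) is built on Bb; its 7th is a major 7th above the root.
A seventh above B uses the letter A, and the major 7th above Bb is A.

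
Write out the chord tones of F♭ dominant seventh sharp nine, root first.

Fb, Ab, Cb, Ebb, G

F♭ dominant seventh sharp nine is a dominant seventh sharp nine built on Fb.
- root: Fb
- major 3rd: Ab
- perfect 5th: Cb
- minor 7th: Ebb
- augmented 9th: G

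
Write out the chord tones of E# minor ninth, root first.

Root E♯, quality minor ninth:
E♯ — root
G♯ — minor 3rd
B♯ — perfect 5th
D♯ — minor 7th
F𝄪 — major 9th

E♯ – G♯ – B♯ – D♯ – F𝄪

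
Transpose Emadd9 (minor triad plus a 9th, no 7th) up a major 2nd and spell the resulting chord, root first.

Transposed root: E → F# (major 2nd up). So we spell F# minor added-ninth:
- root: F#
- minor 3rd: A
- perfect 5th: C#
- major 9th: G#

F# – A – C# – G#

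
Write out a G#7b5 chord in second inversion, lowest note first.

G#7b5 = G#–B#–D–F#; second inversion → fifth (D) lowest.

D, F#, G#, B#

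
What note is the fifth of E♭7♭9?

E♭7♭9 is built on Eb; its 5th is a perfect 5th above the root.
A fifth above E uses the letter B, and the perfect 5th above Eb is Bb.

Bb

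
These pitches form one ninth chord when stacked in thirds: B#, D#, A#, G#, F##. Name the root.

G#

Stacking in thirds gives G# – B# – D# – F## – A#, so G# is the root — G# major ninth.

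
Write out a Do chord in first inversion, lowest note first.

F, A♭, D

In root position, Do is D–F–A♭.
First inversion puts the third (F) in the bass.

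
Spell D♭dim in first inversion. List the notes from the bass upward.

Fb – Abb – Db

D♭dim = Db–Fb–Abb; first inversion → third (Fb) lowest.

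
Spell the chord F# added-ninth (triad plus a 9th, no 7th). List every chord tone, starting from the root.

F# – A# – C# – G#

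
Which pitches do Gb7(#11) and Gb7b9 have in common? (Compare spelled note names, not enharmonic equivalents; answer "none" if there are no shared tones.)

Gb, Bb, Db, Fb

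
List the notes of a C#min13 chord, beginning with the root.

C#  E  G#  B  D#  F#  A#

Root C#, quality minor thirteenth:
root → C#
3rd (minor 3rd) → E
5th (perfect 5th) → G#
7th (minor 7th) → B
9th (major 9th) → D#
11th (perfect 11th) → F#
13th (major 13th) → A#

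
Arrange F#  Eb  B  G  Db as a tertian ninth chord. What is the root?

Eb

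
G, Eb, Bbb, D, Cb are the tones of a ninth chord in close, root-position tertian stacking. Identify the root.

Cb

Stacking in thirds gives Cb – Eb – G – Bbb – D, so Cb is the root — Cb dominant seventh sharp nine sharp five.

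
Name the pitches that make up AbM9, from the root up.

Ab  C  Eb  G  Bb

Root Ab, quality major ninth:
root → Ab
3rd (major 3rd) → C
5th (perfect 5th) → Eb
7th (major 7th) → G
9th (major 9th) → Bb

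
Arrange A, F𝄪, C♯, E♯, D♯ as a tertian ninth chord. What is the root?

Stacking in thirds gives D♯ – F𝄪 – A – C♯ – E♯, so D♯ is the root — D♯ dominant ninth flat five.

D♯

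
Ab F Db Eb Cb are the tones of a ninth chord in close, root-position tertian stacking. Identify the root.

Db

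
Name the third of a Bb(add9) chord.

D

Root of Bb(add9) = Bb. The 3rd is a major 3rd: Bb up a major 3rd → D.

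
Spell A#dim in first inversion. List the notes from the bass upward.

C#  E  A#

In root position, A#dim is A#–C#–E.
First inversion puts the third (C#) in the bass.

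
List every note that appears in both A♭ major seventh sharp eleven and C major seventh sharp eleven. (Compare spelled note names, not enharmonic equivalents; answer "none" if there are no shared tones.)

A♭ major seventh sharp eleven = Ab, C, Eb, G, D.
C major seventh sharp eleven = C, E, G, B, F#.
Shared: C, G.

C, G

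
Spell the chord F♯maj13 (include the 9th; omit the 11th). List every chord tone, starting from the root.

F♯  A♯  C♯  E♯  G♯  D♯

F♯maj13: major thirteenth on F♯.
Root: F♯
Major 3rd (3rd): A♯
Perfect 5th (5th): C♯
Major 7th (7th): E♯
Major 9th (9th): G♯
Major 13th (13th): D♯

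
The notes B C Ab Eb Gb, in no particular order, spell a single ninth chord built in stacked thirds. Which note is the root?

Stacking in thirds gives Ab – C – Eb – Gb – B, so Ab is the root — Ab dominant seventh sharp nine.

Ab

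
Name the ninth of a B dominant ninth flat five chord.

Root of B dominant ninth flat five = B. The 9th is a major 9th: B up a major 9th → C-sharp.

C-sharp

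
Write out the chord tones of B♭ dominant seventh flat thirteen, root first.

B♭ dominant seventh flat thirteen: dominant seventh flat thirteen on B-flat.
B-flat — root
D — major 3rd
F — perfect 5th
A-flat — minor 7th
G-flat — minor 13th

B-flat – D – F – A-flat – G-flat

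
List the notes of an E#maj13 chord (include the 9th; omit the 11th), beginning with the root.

E# – G## – B# – D## – F## – C##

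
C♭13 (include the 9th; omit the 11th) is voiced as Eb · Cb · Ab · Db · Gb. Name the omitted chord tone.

Bbb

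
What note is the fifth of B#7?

F##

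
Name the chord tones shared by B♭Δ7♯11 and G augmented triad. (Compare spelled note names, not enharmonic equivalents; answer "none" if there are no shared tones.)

none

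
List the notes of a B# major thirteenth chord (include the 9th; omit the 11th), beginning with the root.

B# major thirteenth: major thirteenth on B-sharp.
Root: B-sharp
Major 3rd (3rd): D-double-sharp
Perfect 5th (5th): F-double-sharp
Major 7th (7th): A-double-sharp
Major 9th (9th): C-double-sharp
Major 13th (13th): G-double-sharp

B-sharp – D-double-sharp – F-double-sharp – A-double-sharp – C-double-sharp – G-double-sharp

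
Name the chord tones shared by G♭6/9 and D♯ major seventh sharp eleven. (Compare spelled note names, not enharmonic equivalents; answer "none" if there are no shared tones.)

none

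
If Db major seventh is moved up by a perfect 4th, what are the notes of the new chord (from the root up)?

G-flat B-flat D-flat F

D-flat up a perfect 4th → G-flat. New chord: G-flat major seventh.
root → G-flat
3rd (major 3rd) → B-flat
5th (perfect 5th) → D-flat
7th (major 7th) → F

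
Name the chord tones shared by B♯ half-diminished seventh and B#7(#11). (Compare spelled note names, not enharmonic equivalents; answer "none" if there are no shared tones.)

B♯ half-diminished seventh: B# D# F# A#
B#7(#11): B# D## F## A# E##
Common to both → B#, A#.

B#  A#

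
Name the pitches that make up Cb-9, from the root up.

Cb Ebb Gb Bbb Db

Root Cb, quality minor ninth:
Root: Cb
Minor 3rd (3rd): Ebb
Perfect 5th (5th): Gb
Minor 7th (7th): Bbb
Major 9th (9th): Db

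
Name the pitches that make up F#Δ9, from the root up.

F#, A#, C#, E#, G#

Root F#, quality major ninth:
F# — root
A# — major 3rd
C# — perfect 5th
E# — major 7th
G# — major 9th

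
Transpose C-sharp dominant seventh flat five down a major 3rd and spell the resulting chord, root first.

A, C-sharp, E-flat, G

Transposed root: C-sharp → A (major 3rd down). So we spell A dominant seventh flat five:
root → A
3rd (major 3rd) → C-sharp
5th (diminished 5th) → E-flat
7th (minor 7th) → G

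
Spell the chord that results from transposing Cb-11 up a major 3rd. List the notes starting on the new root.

A major 3rd up from Cb is Eb, so the new chord is Eb minor eleventh.
- root: Eb
- minor 3rd: Gb
- perfect 5th: Bb
- minor 7th: Db
- major 9th: F
- perfect 11th: Ab

Eb Gb Bb Db F Ab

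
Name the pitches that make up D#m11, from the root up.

D#  F#  A#  C#  E#  G#

Root D#, quality minor eleventh:
root → D#
3rd (minor 3rd) → F#
5th (perfect 5th) → A#
7th (minor 7th) → C#
9th (major 9th) → E#
11th (perfect 11th) → G#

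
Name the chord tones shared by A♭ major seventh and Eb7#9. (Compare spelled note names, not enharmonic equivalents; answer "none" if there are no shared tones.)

Eb G

A♭ major seventh = Ab, C, Eb, G.
Eb7#9 = Eb, G, Bb, Db, F#.
Shared: Eb, G.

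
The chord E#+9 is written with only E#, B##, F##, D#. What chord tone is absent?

G##

The full E#+9 chord is E#, G##, B##, D#, F##.
Comparing with the voicing, the major 3rd (3rd) — G## — is absent.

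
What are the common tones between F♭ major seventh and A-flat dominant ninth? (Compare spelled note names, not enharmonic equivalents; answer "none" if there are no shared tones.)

A-flat  E-flat

F♭ major seventh = F-flat, A-flat, C-flat, E-flat.
A-flat dominant ninth = A-flat, C, E-flat, G-flat, B-flat.
Shared: A-flat, E-flat.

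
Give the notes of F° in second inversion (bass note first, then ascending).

In root position, F° is F–Ab–Cb.
Second inversion puts the fifth (Cb) in the bass.

Cb, F, Ab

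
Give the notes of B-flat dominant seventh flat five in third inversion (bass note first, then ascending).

Ab  Bb  D  Fb

In root position, B-flat dominant seventh flat five is Bb–D–Fb–Ab.
Third inversion puts the seventh (Ab) in the bass.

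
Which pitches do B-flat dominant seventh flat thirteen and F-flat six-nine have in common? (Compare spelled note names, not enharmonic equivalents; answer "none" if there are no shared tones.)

A-flat G-flat

B-flat dominant seventh flat thirteen: B-flat D F A-flat G-flat
F-flat six-nine: F-flat A-flat C-flat D-flat G-flat
Common to both → A-flat, G-flat.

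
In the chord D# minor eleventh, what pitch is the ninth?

D# minor eleventh is built on D-sharp; its 9th is a major 9th above the root.
A second above D uses the letter E, and the major 9th above D-sharp is E-sharp.

E-sharp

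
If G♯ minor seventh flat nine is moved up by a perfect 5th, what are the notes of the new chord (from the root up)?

D#, F#, A#, C#, E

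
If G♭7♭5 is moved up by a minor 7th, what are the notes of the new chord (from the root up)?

Gb up a minor 7th → Fb. New chord: Fb dominant seventh flat five.
root → Fb
3rd (major 3rd) → Ab
5th (diminished 5th) → Cbb
7th (minor 7th) → Ebb

Fb  Ab  Cbb  Ebb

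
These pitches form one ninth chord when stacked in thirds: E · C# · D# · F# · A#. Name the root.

Stacking in thirds gives D# – F# – A# – C# – E, so D# is the root — D# minor seventh flat nine.

D#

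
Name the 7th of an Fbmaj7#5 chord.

Root of Fbmaj7#5 = F♭. The 7th is a major 7th: F♭ up a major 7th → E♭.

E♭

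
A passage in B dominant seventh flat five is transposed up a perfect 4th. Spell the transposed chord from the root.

E, G#, Bb, D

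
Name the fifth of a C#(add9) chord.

Root of C#(add9) = C#. The 5th is a perfect 5th: C# up a perfect 5th → G#.

G#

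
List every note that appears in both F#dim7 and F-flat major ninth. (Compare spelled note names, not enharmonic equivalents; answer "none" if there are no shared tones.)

Eb

F#dim7 = F#, A, C, Eb.
F-flat major ninth = Fb, Ab, Cb, Eb, Gb.
Shared: Eb.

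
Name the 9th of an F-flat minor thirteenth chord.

G♭

F-flat minor thirteenth is built on F♭; its 9th is a major 9th above the root.
A second above F uses the letter G, and the major 9th above F♭ is G♭.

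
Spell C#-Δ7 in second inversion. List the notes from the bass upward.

G#, B#, C#, E

In root position, C#-Δ7 is C#–E–G#–B#.
Second inversion puts the fifth (G#) in the bass.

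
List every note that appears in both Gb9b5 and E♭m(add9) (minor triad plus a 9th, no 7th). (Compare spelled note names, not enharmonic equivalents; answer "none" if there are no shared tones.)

Gb9b5: Gb Bb Dbb Fb Ab
E♭m(add9): Eb Gb Bb F
Common to both → Gb, Bb.

Gb Bb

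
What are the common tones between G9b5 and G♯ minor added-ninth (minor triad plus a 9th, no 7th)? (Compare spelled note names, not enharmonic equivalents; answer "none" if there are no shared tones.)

B

G9b5: G B Db F A
G♯ minor added-ninth: G# B D# A#
Common to both → B.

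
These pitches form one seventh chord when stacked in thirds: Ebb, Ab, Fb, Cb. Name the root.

Fb

Arranged so that each adjacent pair is a third by letter name: Fb – Ab – Cb – Ebb.
The bottom of that stack, Fb, is the root (this is Fb dominant seventh).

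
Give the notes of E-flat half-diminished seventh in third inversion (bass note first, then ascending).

In root position, E-flat half-diminished seventh is Eb–Gb–Bbb–Db.
Third inversion puts the seventh (Db) in the bass.

Db, Eb, Gb, Bbb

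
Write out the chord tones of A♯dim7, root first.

A#, C#, E, G

Root A#, quality diminished seventh:
root → A#
3rd (minor 3rd) → C#
5th (diminished 5th) → E
7th (diminished 7th) → G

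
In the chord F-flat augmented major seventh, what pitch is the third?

F-flat augmented major seventh is built on F-flat; its 3rd is a major 3rd above the root.
A third above F uses the letter A, and the major 3rd above F-flat is A-flat.

A-flat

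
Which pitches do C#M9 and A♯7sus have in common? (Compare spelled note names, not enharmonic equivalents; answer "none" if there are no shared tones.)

E#, G#, D#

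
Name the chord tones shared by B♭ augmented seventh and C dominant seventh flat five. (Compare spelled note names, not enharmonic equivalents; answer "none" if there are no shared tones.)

B-flat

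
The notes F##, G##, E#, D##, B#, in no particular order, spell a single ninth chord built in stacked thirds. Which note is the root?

E#

Stacking in thirds gives E# – G## – B# – D## – F##, so E# is the root — E# major ninth.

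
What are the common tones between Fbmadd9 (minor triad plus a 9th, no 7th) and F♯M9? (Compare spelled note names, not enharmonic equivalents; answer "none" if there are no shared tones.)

none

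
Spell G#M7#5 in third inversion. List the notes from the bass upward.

In root position, G#M7#5 is G#–B#–D##–F##.
Third inversion puts the seventh (F##) in the bass.

F##, G#, B#, D##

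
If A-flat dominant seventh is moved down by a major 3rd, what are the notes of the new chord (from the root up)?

F-flat  A-flat  C-flat  E-double-flat

A major 3rd down from A-flat is F-flat, so the new chord is F-flat dominant seventh.
- root: F-flat
- major 3rd: A-flat
- perfect 5th: C-flat
- minor 7th: E-double-flat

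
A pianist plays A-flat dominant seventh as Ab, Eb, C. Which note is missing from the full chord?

Gb

The full A-flat dominant seventh chord is Ab, C, Eb, Gb.
Comparing with the voicing, the minor 7th (7th) — Gb — is absent.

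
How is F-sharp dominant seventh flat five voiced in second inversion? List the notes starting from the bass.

C  E  F#  A#

F-sharp dominant seventh flat five = F#–A#–C–E; second inversion → fifth (C) lowest.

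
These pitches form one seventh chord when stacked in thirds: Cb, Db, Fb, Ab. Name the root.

Db

Stacking in thirds gives Db – Fb – Ab – Cb, so Db is the root — Db minor seventh.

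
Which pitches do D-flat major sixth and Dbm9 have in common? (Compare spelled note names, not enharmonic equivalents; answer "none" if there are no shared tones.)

Db, Ab

D-flat major sixth = Db, F, Ab, Bb.
Dbm9 = Db, Fb, Ab, Cb, Eb.
Shared: Db, Ab.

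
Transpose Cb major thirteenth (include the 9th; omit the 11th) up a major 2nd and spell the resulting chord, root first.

Cb up a major 2nd → Db. New chord: Db major thirteenth.
- root: Db
- major 3rd: F
- perfect 5th: Ab
- major 7th: C
- major 9th: Eb
- major 13th: Bb

Db, F, Ab, C, Eb, Bb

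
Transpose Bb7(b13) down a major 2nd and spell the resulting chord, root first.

Ab, C, Eb, Gb, Fb

A major 2nd down from Bb is Ab, so the new chord is Ab dominant seventh flat thirteen.
Root: Ab
Major 3rd (3rd): C
Perfect 5th (5th): Eb
Minor 7th (7th): Gb
Minor 13th (13th): Fb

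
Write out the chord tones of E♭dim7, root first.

Root E♭, quality diminished seventh:
E♭ — root
G♭ — minor 3rd
B𝄫 — diminished 5th
D𝄫 — diminished 7th

E♭ – G♭ – B𝄫 – D𝄫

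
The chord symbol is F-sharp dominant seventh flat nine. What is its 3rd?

F-sharp dominant seventh flat nine is built on F-sharp; its 3rd is a major 3rd above the root.
A third above F uses the letter A, and the major 3rd above F-sharp is A-sharp.

A-sharp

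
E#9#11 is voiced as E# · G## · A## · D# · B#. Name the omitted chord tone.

F##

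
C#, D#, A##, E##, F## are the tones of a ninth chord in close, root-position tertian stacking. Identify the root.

Stacking in thirds gives D# – F## – A## – C# – E##, so D# is the root — D# dominant seventh sharp nine sharp five.

D#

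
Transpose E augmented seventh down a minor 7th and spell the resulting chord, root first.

F# – A# – C## – E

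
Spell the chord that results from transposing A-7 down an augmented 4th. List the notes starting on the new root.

E♭ – G♭ – B♭ – D♭

A down an augmented 4th → E♭. New chord: E♭ minor seventh.
- root: E♭
- minor 3rd: G♭
- perfect 5th: B♭
- minor 7th: D♭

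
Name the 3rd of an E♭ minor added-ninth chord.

E♭ minor added-ninth is built on E♭; its 3rd is a minor 3rd above the root.
A third above E uses the letter G, and the minor 3rd above E♭ is G♭.

G♭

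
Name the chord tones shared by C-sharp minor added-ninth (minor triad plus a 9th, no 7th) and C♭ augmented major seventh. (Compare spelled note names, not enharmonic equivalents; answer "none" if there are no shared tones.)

none

C-sharp minor added-ninth: C♯ E G♯ D♯
C♭ augmented major seventh: C♭ E♭ G B♭
Common to both → none.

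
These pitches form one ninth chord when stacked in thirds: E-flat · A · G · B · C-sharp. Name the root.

Stacking in thirds gives A – C-sharp – E-flat – G – B, so A is the root — A dominant ninth flat five.

A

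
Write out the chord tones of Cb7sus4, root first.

Cb, Fb, Gb, Bbb

Cb7sus4 is a dominant seventh suspended fourth built on Cb.
- root: Cb
- perfect 4th: Fb
- perfect 5th: Gb
- minor 7th: Bbb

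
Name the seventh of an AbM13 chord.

Root of AbM13 = Ab. The 7th is a major 7th: Ab up a major 7th → G.

G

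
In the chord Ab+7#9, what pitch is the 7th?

Ab+7#9 is built on Ab; its 7th is a minor 7th above the root.
A seventh above A uses the letter G, and the minor 7th above Ab is Gb.

Gb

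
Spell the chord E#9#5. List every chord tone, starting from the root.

E#, G##, B##, D#, F##

Root E#, quality dominant ninth sharp five:
E# — root
G## — major 3rd
B## — augmented 5th
D# — minor 7th
F## — major 9th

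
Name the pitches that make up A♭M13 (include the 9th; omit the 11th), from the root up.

Ab, C, Eb, G, Bb, F

A♭M13: major thirteenth on Ab.
- root: Ab
- major 3rd: C
- perfect 5th: Eb
- major 7th: G
- major 9th: Bb
- major 13th: F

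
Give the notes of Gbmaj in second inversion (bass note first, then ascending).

Db – Gb – Bb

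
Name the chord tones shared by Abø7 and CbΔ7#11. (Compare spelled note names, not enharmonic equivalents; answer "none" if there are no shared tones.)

Abø7 = A♭, C♭, E𝄫, G♭.
CbΔ7#11 = C♭, E♭, G♭, B♭, F.
Shared: C♭, G♭.

C♭, G♭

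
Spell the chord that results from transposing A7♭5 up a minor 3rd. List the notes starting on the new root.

C, E, G♭, B♭

A up a minor 3rd → C. New chord: C dominant seventh flat five.
- root: C
- major 3rd: E
- diminished 5th: G♭
- minor 7th: B♭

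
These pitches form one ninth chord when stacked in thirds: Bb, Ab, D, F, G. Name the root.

Arranged so that each adjacent pair is a third by letter name: G – Bb – D – F – Ab.
The bottom of that stack, G, is the root (this is G minor seventh flat nine).

G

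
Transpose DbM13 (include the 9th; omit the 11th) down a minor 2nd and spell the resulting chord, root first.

C – E – G – B – D – A

Transposed root: Db → C (minor 2nd down). So we spell C major thirteenth:
- root: C
- major 3rd: E
- perfect 5th: G
- major 7th: B
- major 9th: D
- major 13th: A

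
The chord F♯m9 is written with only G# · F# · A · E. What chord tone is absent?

C#

F♯m9 = F#, A, C#, E, G#. The voicing lacks the 5th (perfect 5th), C#.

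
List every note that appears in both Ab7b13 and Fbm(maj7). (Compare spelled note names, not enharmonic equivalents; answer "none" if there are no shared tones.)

Ab7b13 = Ab, C, Eb, Gb, Fb.
Fbm(maj7) = Fb, Abb, Cb, Eb.
Shared: Eb, Fb.

Eb, Fb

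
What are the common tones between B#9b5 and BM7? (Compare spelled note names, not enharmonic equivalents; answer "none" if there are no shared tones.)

B#9b5: B# D## F# A# C##
BM7: B D# F# A#
Common to both → F#, A#.

F# A#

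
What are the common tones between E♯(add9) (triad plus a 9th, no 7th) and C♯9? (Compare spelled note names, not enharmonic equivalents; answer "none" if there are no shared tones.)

E#

E♯(add9) = E#, G##, B#, F##.
C♯9 = C#, E#, G#, B, D#.
Shared: E#.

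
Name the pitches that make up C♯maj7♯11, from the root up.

C♯maj7♯11: major seventh sharp eleven on C#.
- root: C#
- major 3rd: E#
- perfect 5th: G#
- major 7th: B#
- augmented 11th: F##

C#  E#  G#  B#  F##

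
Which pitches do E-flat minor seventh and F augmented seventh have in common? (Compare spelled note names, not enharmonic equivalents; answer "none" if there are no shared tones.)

E-flat

E-flat minor seventh: E-flat G-flat B-flat D-flat
F augmented seventh: F A C-sharp E-flat
Common to both → E-flat.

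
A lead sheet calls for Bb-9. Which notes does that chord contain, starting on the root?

Bb Db F Ab C

Bb-9: minor ninth on Bb.
Root: Bb
Minor 3rd (3rd): Db
Perfect 5th (5th): F
Minor 7th (7th): Ab
Major 9th (9th): C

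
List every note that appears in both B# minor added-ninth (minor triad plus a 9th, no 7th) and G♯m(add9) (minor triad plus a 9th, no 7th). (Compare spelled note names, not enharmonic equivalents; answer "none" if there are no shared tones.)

B# minor added-ninth: B# D# F## C##
G♯m(add9): G# B D# A#
Common to both → D#.

D#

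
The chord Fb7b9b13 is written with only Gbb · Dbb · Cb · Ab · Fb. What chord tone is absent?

The full Fb7b9b13 chord is Fb, Ab, Cb, Ebb, Gbb, Dbb.
Comparing with the voicing, the minor 7th (7th) — Ebb — is absent.

Ebb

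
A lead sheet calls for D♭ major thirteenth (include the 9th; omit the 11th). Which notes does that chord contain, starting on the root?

D♭ major thirteenth is a major thirteenth built on D♭.
D♭ — root
F — major 3rd
A♭ — perfect 5th
C — major 7th
E♭ — major 9th
B♭ — major 13th

D♭, F, A♭, C, E♭, B♭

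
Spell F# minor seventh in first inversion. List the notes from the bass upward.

A C-sharp E F-sharp

In root position, F# minor seventh is F-sharp–A–C-sharp–E.
First inversion puts the third (A) in the bass.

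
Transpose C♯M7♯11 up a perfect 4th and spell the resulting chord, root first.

A perfect 4th up from C♯ is F♯, so the new chord is F♯ major seventh sharp eleven.
Root: F♯
Major 3rd (3rd): A♯
Perfect 5th (5th): C♯
Major 7th (7th): E♯
Augmented 11th (11th): B♯

F♯ A♯ C♯ E♯ B♯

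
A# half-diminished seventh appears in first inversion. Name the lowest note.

A# half-diminished seventh = A-sharp–C-sharp–E–G-sharp. First inversion → third in the bass = C-sharp.

C-sharp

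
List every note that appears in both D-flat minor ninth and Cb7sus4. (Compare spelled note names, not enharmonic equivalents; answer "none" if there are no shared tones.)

D-flat minor ninth = Db, Fb, Ab, Cb, Eb.
Cb7sus4 = Cb, Fb, Gb, Bbb.
Shared: Fb, Cb.

Fb – Cb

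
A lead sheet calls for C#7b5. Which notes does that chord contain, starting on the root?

C#7b5: dominant seventh flat five on C#.
C# — root
E# — major 3rd
G — diminished 5th
B — minor 7th

C# E# G B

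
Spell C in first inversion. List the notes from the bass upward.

E – G – C

C = C–E–G; first inversion → third (E) lowest.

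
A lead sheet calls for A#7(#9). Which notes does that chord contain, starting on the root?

A♯, C𝄪, E♯, G♯, B𝄪

Root A♯, quality dominant seventh sharp nine:
root → A♯
3rd (major 3rd) → C𝄪
5th (perfect 5th) → E♯
7th (minor 7th) → G♯
9th (augmented 9th) → B𝄪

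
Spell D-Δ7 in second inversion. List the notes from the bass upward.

D-Δ7 = D–F–A–C#; second inversion → fifth (A) lowest.

A C# D F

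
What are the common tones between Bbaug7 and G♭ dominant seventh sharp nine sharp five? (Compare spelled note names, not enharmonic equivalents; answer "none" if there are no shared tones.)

B♭  D

Bbaug7 = B♭, D, F♯, A♭.
G♭ dominant seventh sharp nine sharp five = G♭, B♭, D, F♭, A.
Shared: B♭, D.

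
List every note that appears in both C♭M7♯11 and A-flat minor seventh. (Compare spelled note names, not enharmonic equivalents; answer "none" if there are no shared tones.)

Cb Eb Gb

C♭M7♯11 = Cb, Eb, Gb, Bb, F.
A-flat minor seventh = Ab, Cb, Eb, Gb.
Shared: Cb, Eb, Gb.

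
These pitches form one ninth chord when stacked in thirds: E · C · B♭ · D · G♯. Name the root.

Stacking in thirds gives C – E – G♯ – B♭ – D, so C is the root — C dominant ninth sharp five.

C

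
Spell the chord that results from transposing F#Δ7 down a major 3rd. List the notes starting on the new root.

A major 3rd down from F♯ is D, so the new chord is D major seventh.
D — root
F♯ — major 3rd
A — perfect 5th
C♯ — major 7th

D, F♯, A, C♯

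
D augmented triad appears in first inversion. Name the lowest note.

D augmented triad = D–F#–A#. First inversion → third in the bass = F#.

F#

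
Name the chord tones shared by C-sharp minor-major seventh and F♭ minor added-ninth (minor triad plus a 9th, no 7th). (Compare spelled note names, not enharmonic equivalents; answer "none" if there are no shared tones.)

none

C-sharp minor-major seventh: C-sharp E G-sharp B-sharp
F♭ minor added-ninth: F-flat A-double-flat C-flat G-flat
Common to both → none.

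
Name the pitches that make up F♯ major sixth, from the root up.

F-sharp, A-sharp, C-sharp, D-sharp

F♯ major sixth is a major sixth built on F-sharp.
root → F-sharp
3rd (major 3rd) → A-sharp
5th (perfect 5th) → C-sharp
6th (major 6th) → D-sharp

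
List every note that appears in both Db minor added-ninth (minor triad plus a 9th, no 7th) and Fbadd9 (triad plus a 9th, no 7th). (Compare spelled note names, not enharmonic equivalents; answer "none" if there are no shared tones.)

Db minor added-ninth = Db, Fb, Ab, Eb.
Fbadd9 = Fb, Ab, Cb, Gb.
Shared: Fb, Ab.

Fb  Ab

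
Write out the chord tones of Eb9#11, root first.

Root Eb, quality dominant ninth sharp eleven:
Root: Eb
Major 3rd (3rd): G
Perfect 5th (5th): Bb
Minor 7th (7th): Db
Major 9th (9th): F
Augmented 11th (11th): A

Eb G Bb Db F A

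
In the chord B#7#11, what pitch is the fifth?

F##

B#7#11 is built on B#; its 5th is a perfect 5th above the root.
A fifth above B uses the letter F, and the perfect 5th above B# is F##.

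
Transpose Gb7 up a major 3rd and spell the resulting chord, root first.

Transposed root: G♭ → B♭ (major 3rd up). So we spell B♭ dominant seventh:
- root: B♭
- major 3rd: D
- perfect 5th: F
- minor 7th: A♭

B♭ D F A♭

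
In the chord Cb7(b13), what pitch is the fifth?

Cb7(b13) is built on Cb; its 5th is a perfect 5th above the root.
A fifth above C uses the letter G, and the perfect 5th above Cb is Gb.

Gb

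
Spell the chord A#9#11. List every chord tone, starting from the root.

A#9#11 is a dominant ninth sharp eleven built on A#.
A# — root
C## — major 3rd
E# — perfect 5th
G# — minor 7th
B# — major 9th
D## — augmented 11th

A# C## E# G# B# D##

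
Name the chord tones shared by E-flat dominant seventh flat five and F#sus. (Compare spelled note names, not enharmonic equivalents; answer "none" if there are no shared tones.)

none

E-flat dominant seventh flat five: Eb G Bbb Db
F#sus: F# B C#
Common to both → none.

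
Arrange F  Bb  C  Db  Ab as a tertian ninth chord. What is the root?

Bb

Stacking in thirds gives Bb – Db – F – Ab – C, so Bb is the root — Bb minor ninth.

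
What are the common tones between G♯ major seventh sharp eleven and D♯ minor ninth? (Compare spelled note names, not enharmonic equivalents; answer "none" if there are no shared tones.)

G♯ major seventh sharp eleven: G-sharp B-sharp D-sharp F-double-sharp C-double-sharp
D♯ minor ninth: D-sharp F-sharp A-sharp C-sharp E-sharp
Common to both → D-sharp.

D-sharp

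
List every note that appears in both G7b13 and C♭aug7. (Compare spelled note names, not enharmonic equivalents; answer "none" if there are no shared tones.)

G, E♭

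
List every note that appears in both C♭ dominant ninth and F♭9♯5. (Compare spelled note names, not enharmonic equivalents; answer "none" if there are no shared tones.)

C♭ dominant ninth: Cb Eb Gb Bbb Db
F♭9♯5: Fb Ab C Ebb Gb
Common to both → Gb.

Gb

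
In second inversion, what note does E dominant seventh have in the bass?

B

E dominant seventh = E–G-sharp–B–D. Second inversion → fifth in the bass = B.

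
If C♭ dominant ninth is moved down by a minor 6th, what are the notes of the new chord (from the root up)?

Eb  G  Bb  Db  F

A minor 6th down from Cb is Eb, so the new chord is Eb dominant ninth.
root → Eb
3rd (major 3rd) → G
5th (perfect 5th) → Bb
7th (minor 7th) → Db
9th (major 9th) → F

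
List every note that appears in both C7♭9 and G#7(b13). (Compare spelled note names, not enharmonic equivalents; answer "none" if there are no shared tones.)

E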